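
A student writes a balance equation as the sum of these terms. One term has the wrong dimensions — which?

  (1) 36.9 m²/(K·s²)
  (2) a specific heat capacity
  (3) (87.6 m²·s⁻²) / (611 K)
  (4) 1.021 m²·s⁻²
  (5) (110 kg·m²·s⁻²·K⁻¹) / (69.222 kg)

(4)

Reduce each to base SI dimensions:
  (1) m²·s⁻²·K⁻¹
  (2) [specific heat capacity] = m²·s⁻²·K⁻¹
  (3) [m²·s⁻²] / [K] = m²·s⁻²·K⁻¹
  (4) m²·s⁻²
  (5) [kg·m²·s⁻²·K⁻¹] / [kg] = m²·s⁻²·K⁻¹
All reduce to m²·s⁻²·K⁻¹ except (4), which is m²·s⁻².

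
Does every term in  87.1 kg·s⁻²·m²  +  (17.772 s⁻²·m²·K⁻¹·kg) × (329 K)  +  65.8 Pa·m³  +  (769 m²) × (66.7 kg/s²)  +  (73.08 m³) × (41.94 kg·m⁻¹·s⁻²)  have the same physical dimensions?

Yes

Work out the base dimensions of each:
  87.1 kg·s⁻²·m²:  kg·m²·s⁻²
  (17.772 s⁻²·m²·K⁻¹·kg) × (329 K):  [kg·m²·s⁻²·K⁻¹] · [K] = kg·m²·s⁻²
  65.8 Pa·m³:  Pa·m³ = N·m⁻²·m³ = kg·m²·s⁻²
  (769 m²) × (66.7 kg/s²):  [m²] · [kg·s⁻²] = kg·m²·s⁻²
  (73.08 m³) × (41.94 kg·m⁻¹·s⁻²):  [m³] · [kg·m⁻¹·s⁻²] = kg·m²·s⁻²
Every term reduces to kg·m²·s⁻².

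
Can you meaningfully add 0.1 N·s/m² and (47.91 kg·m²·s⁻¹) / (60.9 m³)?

Yes

Dimensions:
  0.1 N·s/m²:  N·s·m⁻² = kg·m·s⁻²·s·m⁻² = kg·m⁻¹·s⁻¹
  (47.91 kg·m²·s⁻¹) / (60.9 m³):  [kg·m²·s⁻¹] / [m³] = kg·m⁻¹·s⁻¹
Both are kg·m⁻¹·s⁻¹, so they have the same dimensions and can be added.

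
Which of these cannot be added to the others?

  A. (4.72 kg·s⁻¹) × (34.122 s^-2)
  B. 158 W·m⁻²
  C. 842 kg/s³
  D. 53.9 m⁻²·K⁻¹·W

Expand each in SI base units:
  A. [kg·s⁻¹] · [s⁻²] = kg·s⁻³
  B. W·m⁻² = J·s⁻¹·m⁻² = kg·s⁻³
  C. kg·s⁻³
  D. W·m⁻²·K⁻¹ = J·s⁻¹·m⁻²·K⁻¹ = kg·s⁻³·K⁻¹
All reduce to kg·s⁻³ except D., which is kg·s⁻³·K⁻¹.

D.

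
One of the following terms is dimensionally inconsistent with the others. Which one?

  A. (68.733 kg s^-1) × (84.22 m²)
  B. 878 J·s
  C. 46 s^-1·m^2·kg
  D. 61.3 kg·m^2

Work out the base dimensions of each:
  A. [kg·s⁻¹] · [m²] = kg·m²·s⁻¹
  B. J·s = N·m·s = kg·m²·s⁻¹
  C. kg·m²·s⁻¹
  D. kg·m²
All reduce to kg·m²·s⁻¹ except D., which is kg·m².

D.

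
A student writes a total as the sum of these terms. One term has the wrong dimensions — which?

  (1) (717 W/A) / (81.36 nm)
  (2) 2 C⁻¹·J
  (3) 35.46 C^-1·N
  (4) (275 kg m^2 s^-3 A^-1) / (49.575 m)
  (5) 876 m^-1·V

Dimensions:
  (1) [kg·m²·s⁻³·A⁻¹] / [m] = kg·m·s⁻³·A⁻¹
  (2) J·C⁻¹ = N·m·(s·A)⁻¹ = kg·m²·s⁻³·A⁻¹
  (3) N·C⁻¹ = kg·m·s⁻²·(s·A)⁻¹ = kg·m·s⁻³·A⁻¹
  (4) [kg·m²·s⁻³·A⁻¹] / [m] = kg·m·s⁻³·A⁻¹
  (5) V·m⁻¹ = J·C⁻¹·m⁻¹ = kg·m·s⁻³·A⁻¹
All reduce to kg·m·s⁻³·A⁻¹ except (2), which is kg·m²·s⁻³·A⁻¹.

(2)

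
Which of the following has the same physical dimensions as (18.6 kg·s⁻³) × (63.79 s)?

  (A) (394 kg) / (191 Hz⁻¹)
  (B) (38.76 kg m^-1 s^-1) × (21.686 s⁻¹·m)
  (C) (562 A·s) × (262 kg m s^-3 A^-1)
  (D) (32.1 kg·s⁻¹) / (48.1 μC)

Reference: [kg·s⁻³] · [s] = kg·s⁻².
Each option:
  (A) [kg] / [s] = kg·s⁻¹
  (B) [kg·m⁻¹·s⁻¹] · [m·s⁻¹] = kg·s⁻²  ← same
  (C) [s·A] · [kg·m·s⁻³·A⁻¹] = kg·m·s⁻²
  (D) [kg·s⁻¹] / [s·A] = kg·s⁻²·A⁻¹
Only (B) matches kg·s⁻².

(B)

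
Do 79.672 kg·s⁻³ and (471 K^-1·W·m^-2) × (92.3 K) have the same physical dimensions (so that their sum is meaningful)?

Yes

Work out the base dimensions of each:
  79.672 kg·s⁻³:  kg·s⁻³
  (471 K^-1·W·m^-2) × (92.3 K):  [kg·s⁻³·K⁻¹] · [K] = kg·s⁻³
Both are kg·s⁻³, so they have the same dimensions and can be added.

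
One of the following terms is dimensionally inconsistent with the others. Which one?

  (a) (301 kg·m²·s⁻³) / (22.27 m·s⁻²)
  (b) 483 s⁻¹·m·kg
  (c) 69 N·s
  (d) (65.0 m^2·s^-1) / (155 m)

(d)

Work out the base dimensions of each:
  (a) [kg·m²·s⁻³] / [m·s⁻²] = kg·m·s⁻¹
  (b) kg·m·s⁻¹
  (c) N·s = kg·m·s⁻²·s = kg·m·s⁻¹
  (d) [m²·s⁻¹] / [m] = m·s⁻¹
All reduce to kg·m·s⁻¹ except (d), which is m·s⁻¹.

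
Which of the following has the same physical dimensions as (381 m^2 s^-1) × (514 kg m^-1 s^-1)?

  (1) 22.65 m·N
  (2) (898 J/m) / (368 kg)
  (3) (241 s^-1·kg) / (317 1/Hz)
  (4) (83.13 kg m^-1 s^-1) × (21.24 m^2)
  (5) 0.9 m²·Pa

(5)

Reference: [m²·s⁻¹] · [kg·m⁻¹·s⁻¹] = kg·m·s⁻².
Each option:
  (1) N·m = kg·m·s⁻²·m = kg·m²·s⁻²
  (2) [kg·m·s⁻²] / [kg] = m·s⁻²
  (3) [kg·s⁻¹] / [s] = kg·s⁻²
  (4) [kg·m⁻¹·s⁻¹] · [m²] = kg·m·s⁻¹
  (5) Pa·m² = N·m⁻²·m² = kg·m·s⁻²  ← same
Only (5) matches kg·m·s⁻².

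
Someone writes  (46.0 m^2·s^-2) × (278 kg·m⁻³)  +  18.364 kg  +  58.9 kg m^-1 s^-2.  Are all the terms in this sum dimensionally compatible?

No

Reduce each to base SI dimensions:
  (46.0 m^2·s^-2) × (278 kg·m⁻³):  [m²·s⁻²] · [kg·m⁻³] = kg·m⁻¹·s⁻²
  18.364 kg:  kg
  58.9 kg m^-1 s^-2:  kg·m⁻¹·s⁻²
The terms do not share a single dimension (kg vs kg·m⁻¹·s⁻²).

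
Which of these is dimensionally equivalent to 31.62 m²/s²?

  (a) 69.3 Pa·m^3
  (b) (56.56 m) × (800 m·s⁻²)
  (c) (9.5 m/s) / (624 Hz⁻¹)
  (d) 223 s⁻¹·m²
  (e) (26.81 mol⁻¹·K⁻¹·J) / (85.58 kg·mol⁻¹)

(b)

Reference: m²·s⁻².
Each option:
  (a) Pa·m³ = N·m⁻²·m³ = kg·m²·s⁻²
  (b) [m] · [m·s⁻²] = m²·s⁻²  ← same
  (c) [m·s⁻¹] / [s] = m·s⁻²
  (d) m²·s⁻¹
  (e) [kg·m²·s⁻²·K⁻¹·mol⁻¹] / [kg·mol⁻¹] = m²·s⁻²·K⁻¹
Only (b) matches m²·s⁻².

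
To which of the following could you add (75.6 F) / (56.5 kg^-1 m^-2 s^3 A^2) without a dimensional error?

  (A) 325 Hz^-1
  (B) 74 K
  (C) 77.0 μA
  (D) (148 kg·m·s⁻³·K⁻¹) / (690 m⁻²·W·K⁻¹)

Reference: [kg⁻¹·m⁻²·s⁴·A²] / [kg⁻¹·m⁻²·s³·A²] = s.
Each option:
  (A) Hz⁻¹ = (s⁻¹)⁻¹ = s  ← same
  (B) K
  (C) A
  (D) [kg·m·s⁻³·K⁻¹] / [kg·s⁻³·K⁻¹] = m
Only (A) matches s.

(A)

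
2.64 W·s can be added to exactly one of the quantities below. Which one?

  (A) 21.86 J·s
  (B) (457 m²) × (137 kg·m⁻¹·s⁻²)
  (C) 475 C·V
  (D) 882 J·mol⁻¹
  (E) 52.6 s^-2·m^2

(C)

Reference: W·s = J·s⁻¹·s = kg·m²·s⁻².
Each option:
  (A) J·s = N·m·s = kg·m²·s⁻¹
  (B) [m²] · [kg·m⁻¹·s⁻²] = kg·m·s⁻²
  (C) C·V = s·A·J·C⁻¹ = kg·m²·s⁻²  ← same
  (D) J·mol⁻¹ = N·m·mol⁻¹ = kg·m²·s⁻²·mol⁻¹
  (E) m²·s⁻²
Only (C) matches kg·m²·s⁻².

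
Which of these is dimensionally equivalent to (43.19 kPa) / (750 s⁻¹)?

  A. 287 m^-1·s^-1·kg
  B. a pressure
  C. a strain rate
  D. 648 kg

Reference: [kg·m⁻¹·s⁻²] / [s⁻¹] = kg·m⁻¹·s⁻¹.
Each option:
  A. kg·m⁻¹·s⁻¹  ← same
  B. [pressure] = kg·m⁻¹·s⁻²
  C. [strain rate] = s⁻¹
  D. kg
Only A. matches kg·m⁻¹·s⁻¹.

A.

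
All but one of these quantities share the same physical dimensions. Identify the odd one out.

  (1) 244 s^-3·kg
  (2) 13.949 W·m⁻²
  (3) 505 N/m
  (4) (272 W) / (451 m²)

(3)

In SI base units:
  (1) kg·s⁻³
  (2) W·m⁻² = J·s⁻¹·m⁻² = kg·s⁻³
  (3) N·m⁻¹ = kg·m·s⁻²·m⁻¹ = kg·s⁻²
  (4) [kg·m²·s⁻³] / [m²] = kg·s⁻³
All reduce to kg·s⁻³ except (3), which is kg·s⁻².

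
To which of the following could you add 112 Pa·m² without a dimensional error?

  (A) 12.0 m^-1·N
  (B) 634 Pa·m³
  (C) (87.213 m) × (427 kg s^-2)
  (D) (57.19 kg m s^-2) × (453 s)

(C)

Reference: Pa·m² = N·m⁻²·m² = kg·m·s⁻².
Each option:
  (A) N·m⁻¹ = kg·m·s⁻²·m⁻¹ = kg·s⁻²
  (B) Pa·m³ = N·m⁻²·m³ = kg·m²·s⁻²
  (C) [m] · [kg·s⁻²] = kg·m·s⁻²  ← same
  (D) [kg·m·s⁻²] · [s] = kg·m·s⁻¹
Only (C) matches kg·m·s⁻².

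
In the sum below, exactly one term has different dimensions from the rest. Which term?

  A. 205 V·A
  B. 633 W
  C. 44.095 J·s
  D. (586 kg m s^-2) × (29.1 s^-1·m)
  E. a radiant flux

C.

Work out the base dimensions of each:
  A. V·A = J·C⁻¹·A = kg·m²·s⁻³
  B. W = J·s⁻¹ = kg·m²·s⁻³
  C. J·s = N·m·s = kg·m²·s⁻¹
  D. [kg·m·s⁻²] · [m·s⁻¹] = kg·m²·s⁻³
  E. [radiant flux] = kg·m²·s⁻³
All reduce to kg·m²·s⁻³ except C., which is kg·m²·s⁻¹.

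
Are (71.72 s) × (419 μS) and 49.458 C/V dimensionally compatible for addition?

Yes

Expand each in SI base units:
  (71.72 s) × (419 μS):  [s] · [kg⁻¹·m⁻²·s³·A²] = kg⁻¹·m⁻²·s⁴·A²
  49.458 C/V:  C·V⁻¹ = s·A·(J·C⁻¹)⁻¹ = kg⁻¹·m⁻²·s⁴·A²
Both are kg⁻¹·m⁻²·s⁴·A², so they have the same dimensions and can be added.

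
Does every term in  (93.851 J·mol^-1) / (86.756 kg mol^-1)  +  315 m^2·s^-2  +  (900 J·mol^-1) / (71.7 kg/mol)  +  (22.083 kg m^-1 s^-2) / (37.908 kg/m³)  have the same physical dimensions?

In SI base units:
  (93.851 J·mol^-1) / (86.756 kg mol^-1):  [kg·m²·s⁻²·mol⁻¹] / [kg·mol⁻¹] = m²·s⁻²
  315 m^2·s^-2:  m²·s⁻²
  (900 J·mol^-1) / (71.7 kg/mol):  [kg·m²·s⁻²·mol⁻¹] / [kg·mol⁻¹] = m²·s⁻²
  (22.083 kg m^-1 s^-2) / (37.908 kg/m³):  [kg·m⁻¹·s⁻²] / [kg·m⁻³] = m²·s⁻²
Every term reduces to m²·s⁻².

Yes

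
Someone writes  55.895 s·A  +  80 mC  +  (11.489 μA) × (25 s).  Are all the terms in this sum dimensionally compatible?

Work out the base dimensions of each:
  55.895 s·A:  A·s = s·A
  80 mC:  C = s·A
  (11.489 μA) × (25 s):  [A] · [s] = s·A
Every term reduces to s·A.

Yes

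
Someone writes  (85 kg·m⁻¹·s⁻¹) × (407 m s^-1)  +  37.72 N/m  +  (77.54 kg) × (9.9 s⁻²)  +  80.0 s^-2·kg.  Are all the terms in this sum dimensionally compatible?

Yes

Work out the base dimensions of each:
  (85 kg·m⁻¹·s⁻¹) × (407 m s^-1):  [kg·m⁻¹·s⁻¹] · [m·s⁻¹] = kg·s⁻²
  37.72 N/m:  N·m⁻¹ = kg·m·s⁻²·m⁻¹ = kg·s⁻²
  (77.54 kg) × (9.9 s⁻²):  [kg] · [s⁻²] = kg·s⁻²
  80.0 s^-2·kg:  kg·s⁻²
Every term reduces to kg·s⁻².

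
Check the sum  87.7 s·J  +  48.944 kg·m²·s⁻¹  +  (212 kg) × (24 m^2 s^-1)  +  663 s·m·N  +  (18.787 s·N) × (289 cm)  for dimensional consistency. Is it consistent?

Yes

Dimensions:
  87.7 s·J:  J·s = N·m·s = kg·m²·s⁻¹
  48.944 kg·m²·s⁻¹:  kg·m²·s⁻¹
  (212 kg) × (24 m^2 s^-1):  [kg] · [m²·s⁻¹] = kg·m²·s⁻¹
  663 s·m·N:  N·m·s = kg·m·s⁻²·m·s = kg·m²·s⁻¹
  (18.787 s·N) × (289 cm):  [kg·m·s⁻¹] · [m] = kg·m²·s⁻¹
Every term reduces to kg·m²·s⁻¹.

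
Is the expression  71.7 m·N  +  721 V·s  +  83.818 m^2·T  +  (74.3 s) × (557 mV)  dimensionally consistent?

Reduce each to base SI dimensions:
  71.7 m·N:  N·m = kg·m·s⁻²·m = kg·m²·s⁻²
  721 V·s:  V·s = J·C⁻¹·s = kg·m²·s⁻²·A⁻¹
  83.818 m^2·T:  T·m² = Wb·m⁻²·m² = kg·m²·s⁻²·A⁻¹
  (74.3 s) × (557 mV):  [s] · [kg·m²·s⁻³·A⁻¹] = kg·m²·s⁻²·A⁻¹
The terms do not share a single dimension (kg·m²·s⁻² vs kg·m²·s⁻²·A⁻¹).

No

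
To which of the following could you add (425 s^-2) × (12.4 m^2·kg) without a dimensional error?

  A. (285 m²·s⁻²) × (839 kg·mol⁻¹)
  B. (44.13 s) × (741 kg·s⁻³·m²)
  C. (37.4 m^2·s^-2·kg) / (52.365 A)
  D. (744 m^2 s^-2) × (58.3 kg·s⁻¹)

Reference: [s⁻²] · [kg·m²] = kg·m²·s⁻².
Each option:
  A. [m²·s⁻²] · [kg·mol⁻¹] = kg·m²·s⁻²·mol⁻¹
  B. [s] · [kg·m²·s⁻³] = kg·m²·s⁻²  ← same
  C. [kg·m²·s⁻²] / [A] = kg·m²·s⁻²·A⁻¹
  D. [m²·s⁻²] · [kg·s⁻¹] = kg·m²·s⁻³
Only B. matches kg·m²·s⁻².

B.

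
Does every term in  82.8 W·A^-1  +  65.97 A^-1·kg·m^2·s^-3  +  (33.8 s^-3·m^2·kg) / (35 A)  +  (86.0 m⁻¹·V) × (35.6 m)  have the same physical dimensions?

Dimensions:
  82.8 W·A^-1:  W·A⁻¹ = J·s⁻¹·A⁻¹ = kg·m²·s⁻³·A⁻¹
  65.97 A^-1·kg·m^2·s^-3:  kg·m²·s⁻³·A⁻¹
  (33.8 s^-3·m^2·kg) / (35 A):  [kg·m²·s⁻³] / [A] = kg·m²·s⁻³·A⁻¹
  (86.0 m⁻¹·V) × (35.6 m):  [kg·m·s⁻³·A⁻¹] · [m] = kg·m²·s⁻³·A⁻¹
Every term reduces to kg·m²·s⁻³·A⁻¹.

Yes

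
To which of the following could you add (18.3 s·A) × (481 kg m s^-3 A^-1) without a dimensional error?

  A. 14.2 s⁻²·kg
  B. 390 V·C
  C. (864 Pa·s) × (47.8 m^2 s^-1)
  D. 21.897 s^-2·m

Reference: [s·A] · [kg·m·s⁻³·A⁻¹] = kg·m·s⁻².
Each option:
  A. kg·s⁻²
  B. C·V = s·A·J·C⁻¹ = kg·m²·s⁻²
  C. [kg·m⁻¹·s⁻¹] · [m²·s⁻¹] = kg·m·s⁻²  ← same
  D. m·s⁻²
Only C. matches kg·m·s⁻².

C.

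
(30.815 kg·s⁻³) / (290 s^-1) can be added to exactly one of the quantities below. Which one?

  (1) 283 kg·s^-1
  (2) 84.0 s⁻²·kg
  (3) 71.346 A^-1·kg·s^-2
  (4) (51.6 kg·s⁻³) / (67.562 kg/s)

Reference: [kg·s⁻³] / [s⁻¹] = kg·s⁻².
Each option:
  (1) kg·s⁻¹
  (2) kg·s⁻²  ← same
  (3) kg·s⁻²·A⁻¹
  (4) [kg·s⁻³] / [kg·s⁻¹] = s⁻²
Only (2) matches kg·s⁻².

(2)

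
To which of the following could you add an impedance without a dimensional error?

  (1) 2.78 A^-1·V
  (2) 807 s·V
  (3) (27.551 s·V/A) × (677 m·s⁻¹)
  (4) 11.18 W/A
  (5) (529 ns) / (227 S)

Reference: [impedance] = kg·m²·s⁻³·A⁻².
Each option:
  (1) V·A⁻¹ = J·C⁻¹·A⁻¹ = kg·m²·s⁻³·A⁻²  ← same
  (2) V·s = J·C⁻¹·s = kg·m²·s⁻²·A⁻¹
  (3) [kg·m²·s⁻²·A⁻²] · [m·s⁻¹] = kg·m³·s⁻³·A⁻²
  (4) W·A⁻¹ = J·s⁻¹·A⁻¹ = kg·m²·s⁻³·A⁻¹
  (5) [s] / [kg⁻¹·m⁻²·s³·A²] = kg·m²·s⁻²·A⁻²
Only (1) matches kg·m²·s⁻³·A⁻².

(1)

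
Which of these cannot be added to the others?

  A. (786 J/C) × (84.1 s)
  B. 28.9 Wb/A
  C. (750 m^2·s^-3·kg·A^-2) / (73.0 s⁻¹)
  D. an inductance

A.

Work out the base dimensions of each:
  A. [kg·m²·s⁻³·A⁻¹] · [s] = kg·m²·s⁻²·A⁻¹
  B. Wb·A⁻¹ = V·s·A⁻¹ = kg·m²·s⁻²·A⁻²
  C. [kg·m²·s⁻³·A⁻²] / [s⁻¹] = kg·m²·s⁻²·A⁻²
  D. [inductance] = kg·m²·s⁻²·A⁻²
All reduce to kg·m²·s⁻²·A⁻² except A., which is kg·m²·s⁻²·A⁻¹.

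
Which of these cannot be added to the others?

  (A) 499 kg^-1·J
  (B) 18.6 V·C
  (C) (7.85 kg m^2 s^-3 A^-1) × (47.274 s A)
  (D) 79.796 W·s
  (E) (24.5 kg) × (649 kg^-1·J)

(A)

Expand each in SI base units:
  (A) J·kg⁻¹ = N·m·kg⁻¹ = m²·s⁻²
  (B) C·V = s·A·J·C⁻¹ = kg·m²·s⁻²
  (C) [kg·m²·s⁻³·A⁻¹] · [s·A] = kg·m²·s⁻²
  (D) W·s = J·s⁻¹·s = kg·m²·s⁻²
  (E) [kg] · [m²·s⁻²] = kg·m²·s⁻²
All reduce to kg·m²·s⁻² except (A), which is m²·s⁻².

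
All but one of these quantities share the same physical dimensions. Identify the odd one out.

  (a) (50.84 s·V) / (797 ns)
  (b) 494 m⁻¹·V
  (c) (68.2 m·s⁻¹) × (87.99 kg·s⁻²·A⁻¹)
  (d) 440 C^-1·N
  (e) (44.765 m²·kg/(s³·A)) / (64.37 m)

In SI base units:
  (a) [kg·m²·s⁻²·A⁻¹] / [s] = kg·m²·s⁻³·A⁻¹
  (b) V·m⁻¹ = J·C⁻¹·m⁻¹ = kg·m·s⁻³·A⁻¹
  (c) [m·s⁻¹] · [kg·s⁻²·A⁻¹] = kg·m·s⁻³·A⁻¹
  (d) N·C⁻¹ = kg·m·s⁻²·(s·A)⁻¹ = kg·m·s⁻³·A⁻¹
  (e) [kg·m²·s⁻³·A⁻¹] / [m] = kg·m·s⁻³·A⁻¹
All reduce to kg·m·s⁻³·A⁻¹ except (a), which is kg·m²·s⁻³·A⁻¹.

(a)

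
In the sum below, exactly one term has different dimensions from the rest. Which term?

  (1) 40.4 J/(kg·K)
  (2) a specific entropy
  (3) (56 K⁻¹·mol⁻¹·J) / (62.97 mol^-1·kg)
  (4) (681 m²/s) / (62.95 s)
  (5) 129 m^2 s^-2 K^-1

Reduce each to base SI dimensions:
  (1) J·kg⁻¹·K⁻¹ = N·m·kg⁻¹·K⁻¹ = m²·s⁻²·K⁻¹
  (2) [specific entropy] = m²·s⁻²·K⁻¹
  (3) [kg·m²·s⁻²·K⁻¹·mol⁻¹] / [kg·mol⁻¹] = m²·s⁻²·K⁻¹
  (4) [m²·s⁻¹] / [s] = m²·s⁻²
  (5) m²·s⁻²·K⁻¹
All reduce to m²·s⁻²·K⁻¹ except (4), which is m²·s⁻².

(4)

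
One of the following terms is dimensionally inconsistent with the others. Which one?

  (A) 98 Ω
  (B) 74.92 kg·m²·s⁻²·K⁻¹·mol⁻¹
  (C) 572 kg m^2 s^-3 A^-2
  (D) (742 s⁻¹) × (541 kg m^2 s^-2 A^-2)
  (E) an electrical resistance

Expand each in SI base units:
  (A) Ω = V·A⁻¹ = kg·m²·s⁻³·A⁻²
  (B) kg·m²·s⁻²·K⁻¹·mol⁻¹
  (C) kg·m²·s⁻³·A⁻²
  (D) [s⁻¹] · [kg·m²·s⁻²·A⁻²] = kg·m²·s⁻³·A⁻²
  (E) [electrical resistance] = kg·m²·s⁻³·A⁻²
All reduce to kg·m²·s⁻³·A⁻² except (B), which is kg·m²·s⁻²·K⁻¹·mol⁻¹.

(B)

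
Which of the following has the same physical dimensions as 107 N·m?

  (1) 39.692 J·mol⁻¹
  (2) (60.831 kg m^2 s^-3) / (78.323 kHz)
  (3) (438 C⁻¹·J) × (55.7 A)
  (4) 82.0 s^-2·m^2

Reference: N·m = kg·m·s⁻²·m = kg·m²·s⁻².
Each option:
  (1) J·mol⁻¹ = N·m·mol⁻¹ = kg·m²·s⁻²·mol⁻¹
  (2) [kg·m²·s⁻³] / [s⁻¹] = kg·m²·s⁻²  ← same
  (3) [kg·m²·s⁻³·A⁻¹] · [A] = kg·m²·s⁻³
  (4) m²·s⁻²
Only (2) matches kg·m²·s⁻².

(2)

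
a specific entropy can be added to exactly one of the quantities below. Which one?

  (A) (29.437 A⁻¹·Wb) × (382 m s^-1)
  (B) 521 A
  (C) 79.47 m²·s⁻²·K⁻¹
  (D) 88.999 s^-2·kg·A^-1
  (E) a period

(C)

Reference: [specific entropy] = m²·s⁻²·K⁻¹.
Each option:
  (A) [kg·m²·s⁻²·A⁻²] · [m·s⁻¹] = kg·m³·s⁻³·A⁻²
  (B) A
  (C) m²·s⁻²·K⁻¹  ← same
  (D) kg·s⁻²·A⁻¹
  (E) [period] = s
Only (C) matches m²·s⁻²·K⁻¹.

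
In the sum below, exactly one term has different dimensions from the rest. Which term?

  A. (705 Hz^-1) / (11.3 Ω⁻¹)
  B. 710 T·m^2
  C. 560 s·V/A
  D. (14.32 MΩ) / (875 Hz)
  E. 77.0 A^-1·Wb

In SI base units:
  A. [s] / [kg⁻¹·m⁻²·s³·A²] = kg·m²·s⁻²·A⁻²
  B. T·m² = Wb·m⁻²·m² = kg·m²·s⁻²·A⁻¹
  C. V·s·A⁻¹ = J·C⁻¹·s·A⁻¹ = kg·m²·s⁻²·A⁻²
  D. [kg·m²·s⁻³·A⁻²] / [s⁻¹] = kg·m²·s⁻²·A⁻²
  E. Wb·A⁻¹ = V·s·A⁻¹ = kg·m²·s⁻²·A⁻²
All reduce to kg·m²·s⁻²·A⁻² except B., which is kg·m²·s⁻²·A⁻¹.

B.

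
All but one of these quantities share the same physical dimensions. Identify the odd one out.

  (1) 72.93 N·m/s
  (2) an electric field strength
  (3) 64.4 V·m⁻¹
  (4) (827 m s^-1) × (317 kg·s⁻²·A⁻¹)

(1)

Dimensions:
  (1) N·m·s⁻¹ = kg·m·s⁻²·m·s⁻¹ = kg·m²·s⁻³
  (2) [electric field strength] = kg·m·s⁻³·A⁻¹
  (3) V·m⁻¹ = J·C⁻¹·m⁻¹ = kg·m·s⁻³·A⁻¹
  (4) [m·s⁻¹] · [kg·s⁻²·A⁻¹] = kg·m·s⁻³·A⁻¹
All reduce to kg·m·s⁻³·A⁻¹ except (1), which is kg·m²·s⁻³.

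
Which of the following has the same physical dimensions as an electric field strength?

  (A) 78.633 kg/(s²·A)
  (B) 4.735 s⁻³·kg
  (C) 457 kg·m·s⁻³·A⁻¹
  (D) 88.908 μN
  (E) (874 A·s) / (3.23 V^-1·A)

Reference: [electric field strength] = kg·m·s⁻³·A⁻¹.
Each option:
  (A) kg·s⁻²·A⁻¹
  (B) kg·s⁻³
  (C) kg·m·s⁻³·A⁻¹  ← same
  (D) N = kg·m·s⁻²
  (E) [s·A] / [kg⁻¹·m⁻²·s³·A²] = kg·m²·s⁻²·A⁻¹
Only (C) matches kg·m·s⁻³·A⁻¹.

(C)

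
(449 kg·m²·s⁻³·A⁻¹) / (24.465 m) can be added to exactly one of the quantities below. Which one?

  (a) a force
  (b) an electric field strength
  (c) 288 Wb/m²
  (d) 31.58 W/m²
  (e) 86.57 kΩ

(b)

Reference: [kg·m²·s⁻³·A⁻¹] / [m] = kg·m·s⁻³·A⁻¹.
Each option:
  (a) [force] = kg·m·s⁻²
  (b) [electric field strength] = kg·m·s⁻³·A⁻¹  ← same
  (c) Wb·m⁻² = V·s·m⁻² = kg·s⁻²·A⁻¹
  (d) W·m⁻² = J·s⁻¹·m⁻² = kg·s⁻³
  (e) Ω = V·A⁻¹ = kg·m²·s⁻³·A⁻²
Only (b) matches kg·m·s⁻³·A⁻¹.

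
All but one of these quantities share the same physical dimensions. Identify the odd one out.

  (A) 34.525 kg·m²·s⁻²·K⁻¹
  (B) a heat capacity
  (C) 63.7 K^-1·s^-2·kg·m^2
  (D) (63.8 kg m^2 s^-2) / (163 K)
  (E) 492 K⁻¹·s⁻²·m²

Work out the base dimensions of each:
  (A) kg·m²·s⁻²·K⁻¹
  (B) [heat capacity] = kg·m²·s⁻²·K⁻¹
  (C) kg·m²·s⁻²·K⁻¹
  (D) [kg·m²·s⁻²] / [K] = kg·m²·s⁻²·K⁻¹
  (E) m²·s⁻²·K⁻¹
All reduce to kg·m²·s⁻²·K⁻¹ except (E), which is m²·s⁻²·K⁻¹.

(E)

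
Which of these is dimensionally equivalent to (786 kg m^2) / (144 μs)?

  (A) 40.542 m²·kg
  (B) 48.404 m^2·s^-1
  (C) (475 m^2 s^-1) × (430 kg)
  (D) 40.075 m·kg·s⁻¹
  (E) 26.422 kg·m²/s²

(C)

Reference: [kg·m²] / [s] = kg·m²·s⁻¹.
Each option:
  (A) kg·m²
  (B) m²·s⁻¹
  (C) [m²·s⁻¹] · [kg] = kg·m²·s⁻¹  ← same
  (D) kg·m·s⁻¹
  (E) kg·m²·s⁻²
Only (C) matches kg·m²·s⁻¹.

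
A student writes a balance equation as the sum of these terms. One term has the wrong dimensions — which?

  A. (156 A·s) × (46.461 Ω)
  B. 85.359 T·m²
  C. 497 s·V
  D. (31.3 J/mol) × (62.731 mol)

Expand each in SI base units:
  A. [s·A] · [kg·m²·s⁻³·A⁻²] = kg·m²·s⁻²·A⁻¹
  B. T·m² = Wb·m⁻²·m² = kg·m²·s⁻²·A⁻¹
  C. V·s = J·C⁻¹·s = kg·m²·s⁻²·A⁻¹
  D. [kg·m²·s⁻²·mol⁻¹] · [mol] = kg·m²·s⁻²
All reduce to kg·m²·s⁻²·A⁻¹ except D., which is kg·m²·s⁻².

D.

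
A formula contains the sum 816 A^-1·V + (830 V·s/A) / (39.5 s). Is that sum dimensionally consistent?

Yes

Work out the base dimensions of each:
  816 A^-1·V:  V·A⁻¹ = J·C⁻¹·A⁻¹ = kg·m²·s⁻³·A⁻²
  (830 V·s/A) / (39.5 s):  [kg·m²·s⁻²·A⁻²] / [s] = kg·m²·s⁻³·A⁻²
Both are kg·m²·s⁻³·A⁻², so they have the same dimensions and can be added.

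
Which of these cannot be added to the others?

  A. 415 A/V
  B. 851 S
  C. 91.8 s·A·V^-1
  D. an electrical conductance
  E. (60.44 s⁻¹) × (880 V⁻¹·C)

C.

Reduce each to base SI dimensions:
  A. A·V⁻¹ = A·(J·C⁻¹)⁻¹ = kg⁻¹·m⁻²·s³·A²
  B. S = Ω⁻¹ = kg⁻¹·m⁻²·s³·A²
  C. A·s·V⁻¹ = A·s·(J·C⁻¹)⁻¹ = kg⁻¹·m⁻²·s⁴·A²
  D. [electrical conductance] = kg⁻¹·m⁻²·s³·A²
  E. [s⁻¹] · [kg⁻¹·m⁻²·s⁴·A²] = kg⁻¹·m⁻²·s³·A²
All reduce to kg⁻¹·m⁻²·s³·A² except C., which is kg⁻¹·m⁻²·s⁴·A².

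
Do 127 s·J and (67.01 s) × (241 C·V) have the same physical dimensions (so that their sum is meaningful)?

In SI base units:
  127 s·J:  J·s = N·m·s = kg·m²·s⁻¹
  (67.01 s) × (241 C·V):  [s] · [kg·m²·s⁻²] = kg·m²·s⁻¹
Both are kg·m²·s⁻¹, so they have the same dimensions and can be added.

Yes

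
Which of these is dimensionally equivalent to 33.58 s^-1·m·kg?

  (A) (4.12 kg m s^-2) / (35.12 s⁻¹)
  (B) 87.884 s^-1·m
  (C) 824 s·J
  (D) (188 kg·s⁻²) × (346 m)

Reference: kg·m·s⁻¹.
Each option:
  (A) [kg·m·s⁻²] / [s⁻¹] = kg·m·s⁻¹  ← same
  (B) m·s⁻¹
  (C) J·s = N·m·s = kg·m²·s⁻¹
  (D) [kg·s⁻²] · [m] = kg·m·s⁻²
Only (A) matches kg·m·s⁻¹.

(A)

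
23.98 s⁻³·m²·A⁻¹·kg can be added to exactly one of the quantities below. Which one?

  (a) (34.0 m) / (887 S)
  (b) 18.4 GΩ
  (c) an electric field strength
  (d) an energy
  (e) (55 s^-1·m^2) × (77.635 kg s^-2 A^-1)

(e)

Reference: kg·m²·s⁻³·A⁻¹.
Each option:
  (a) [m] / [kg⁻¹·m⁻²·s³·A²] = kg·m³·s⁻³·A⁻²
  (b) Ω = V·A⁻¹ = kg·m²·s⁻³·A⁻²
  (c) [electric field strength] = kg·m·s⁻³·A⁻¹
  (d) [energy] = kg·m²·s⁻²
  (e) [m²·s⁻¹] · [kg·s⁻²·A⁻¹] = kg·m²·s⁻³·A⁻¹  ← same
Only (e) matches kg·m²·s⁻³·A⁻¹.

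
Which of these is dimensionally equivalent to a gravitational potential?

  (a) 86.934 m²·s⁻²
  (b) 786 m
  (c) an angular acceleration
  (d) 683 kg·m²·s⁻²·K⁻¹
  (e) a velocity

Reference: [gravitational potential] = m²·s⁻².
Each option:
  (a) m²·s⁻²  ← same
  (b) m
  (c) [angular acceleration] = s⁻²
  (d) kg·m²·s⁻²·K⁻¹
  (e) [velocity] = m·s⁻¹
Only (a) matches m²·s⁻².

(a)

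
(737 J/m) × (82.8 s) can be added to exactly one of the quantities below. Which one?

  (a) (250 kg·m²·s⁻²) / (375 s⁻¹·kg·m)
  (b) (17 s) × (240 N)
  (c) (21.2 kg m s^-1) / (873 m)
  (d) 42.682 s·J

Reference: [kg·m·s⁻²] · [s] = kg·m·s⁻¹.
Each option:
  (a) [kg·m²·s⁻²] / [kg·m·s⁻¹] = m·s⁻¹
  (b) [s] · [kg·m·s⁻²] = kg·m·s⁻¹  ← same
  (c) [kg·m·s⁻¹] / [m] = kg·s⁻¹
  (d) J·s = N·m·s = kg·m²·s⁻¹
Only (b) matches kg·m·s⁻¹.

(b)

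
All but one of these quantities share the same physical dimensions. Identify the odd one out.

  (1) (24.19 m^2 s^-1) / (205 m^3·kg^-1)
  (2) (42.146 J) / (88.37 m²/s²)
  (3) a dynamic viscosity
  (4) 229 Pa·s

Reduce each to base SI dimensions:
  (1) [m²·s⁻¹] / [kg⁻¹·m³] = kg·m⁻¹·s⁻¹
  (2) [kg·m²·s⁻²] / [m²·s⁻²] = kg
  (3) [dynamic viscosity] = kg·m⁻¹·s⁻¹
  (4) Pa·s = N·m⁻²·s = kg·m⁻¹·s⁻¹
All reduce to kg·m⁻¹·s⁻¹ except (2), which is kg.

(2)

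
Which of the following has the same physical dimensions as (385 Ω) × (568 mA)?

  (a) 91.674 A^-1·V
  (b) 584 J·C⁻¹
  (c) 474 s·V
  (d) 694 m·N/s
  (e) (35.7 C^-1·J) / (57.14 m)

Reference: [kg·m²·s⁻³·A⁻²] · [A] = kg·m²·s⁻³·A⁻¹.
Each option:
  (a) V·A⁻¹ = J·C⁻¹·A⁻¹ = kg·m²·s⁻³·A⁻²
  (b) J·C⁻¹ = N·m·(s·A)⁻¹ = kg·m²·s⁻³·A⁻¹  ← same
  (c) V·s = J·C⁻¹·s = kg·m²·s⁻²·A⁻¹
  (d) N·m·s⁻¹ = kg·m·s⁻²·m·s⁻¹ = kg·m²·s⁻³
  (e) [kg·m²·s⁻³·A⁻¹] / [m] = kg·m·s⁻³·A⁻¹
Only (b) matches kg·m²·s⁻³·A⁻¹.

(b)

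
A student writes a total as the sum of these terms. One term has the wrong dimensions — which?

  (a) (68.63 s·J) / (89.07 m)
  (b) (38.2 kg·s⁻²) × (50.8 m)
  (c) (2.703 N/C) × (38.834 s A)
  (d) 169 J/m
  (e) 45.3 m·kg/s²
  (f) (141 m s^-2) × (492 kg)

Reduce each to base SI dimensions:
  (a) [kg·m²·s⁻¹] / [m] = kg·m·s⁻¹
  (b) [kg·s⁻²] · [m] = kg·m·s⁻²
  (c) [kg·m·s⁻³·A⁻¹] · [s·A] = kg·m·s⁻²
  (d) J·m⁻¹ = N·m·m⁻¹ = kg·m·s⁻²
  (e) kg·m·s⁻²
  (f) [m·s⁻²] · [kg] = kg·m·s⁻²
All reduce to kg·m·s⁻² except (a), which is kg·m·s⁻¹.

(a)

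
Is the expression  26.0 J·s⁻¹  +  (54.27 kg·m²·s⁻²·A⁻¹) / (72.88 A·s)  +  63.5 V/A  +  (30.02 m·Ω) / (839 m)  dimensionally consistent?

In SI base units:
  26.0 J·s⁻¹:  J·s⁻¹ = N·m·s⁻¹ = kg·m²·s⁻³
  (54.27 kg·m²·s⁻²·A⁻¹) / (72.88 A·s):  [kg·m²·s⁻²·A⁻¹] / [s·A] = kg·m²·s⁻³·A⁻²
  63.5 V/A:  V·A⁻¹ = J·C⁻¹·A⁻¹ = kg·m²·s⁻³·A⁻²
  (30.02 m·Ω) / (839 m):  [kg·m³·s⁻³·A⁻²] / [m] = kg·m²·s⁻³·A⁻²
The terms do not share a single dimension (kg·m²·s⁻³ vs kg·m²·s⁻³·A⁻²).

No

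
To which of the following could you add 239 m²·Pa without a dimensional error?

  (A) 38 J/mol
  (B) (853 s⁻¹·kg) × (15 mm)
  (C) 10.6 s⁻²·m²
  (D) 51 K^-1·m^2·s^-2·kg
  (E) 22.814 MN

Reference: Pa·m² = N·m⁻²·m² = kg·m·s⁻².
Each option:
  (A) J·mol⁻¹ = N·m·mol⁻¹ = kg·m²·s⁻²·mol⁻¹
  (B) [kg·s⁻¹] · [m] = kg·m·s⁻¹
  (C) m²·s⁻²
  (D) kg·m²·s⁻²·K⁻¹
  (E) N = kg·m·s⁻²  ← same
Only (E) matches kg·m·s⁻².

(E)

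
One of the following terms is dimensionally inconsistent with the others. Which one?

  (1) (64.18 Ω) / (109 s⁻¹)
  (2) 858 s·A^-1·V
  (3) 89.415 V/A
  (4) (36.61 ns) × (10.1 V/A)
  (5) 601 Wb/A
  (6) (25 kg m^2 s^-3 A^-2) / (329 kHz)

(3)

Reduce each to base SI dimensions:
  (1) [kg·m²·s⁻³·A⁻²] / [s⁻¹] = kg·m²·s⁻²·A⁻²
  (2) V·s·A⁻¹ = J·C⁻¹·s·A⁻¹ = kg·m²·s⁻²·A⁻²
  (3) V·A⁻¹ = J·C⁻¹·A⁻¹ = kg·m²·s⁻³·A⁻²
  (4) [s] · [kg·m²·s⁻³·A⁻²] = kg·m²·s⁻²·A⁻²
  (5) Wb·A⁻¹ = V·s·A⁻¹ = kg·m²·s⁻²·A⁻²
  (6) [kg·m²·s⁻³·A⁻²] / [s⁻¹] = kg·m²·s⁻²·A⁻²
All reduce to kg·m²·s⁻²·A⁻² except (3), which is kg·m²·s⁻³·A⁻².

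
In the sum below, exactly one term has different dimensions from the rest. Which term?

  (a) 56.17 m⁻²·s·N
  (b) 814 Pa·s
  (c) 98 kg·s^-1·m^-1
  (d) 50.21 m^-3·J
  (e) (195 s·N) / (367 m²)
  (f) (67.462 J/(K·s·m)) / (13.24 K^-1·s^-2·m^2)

Reduce each to base SI dimensions:
  (a) N·s·m⁻² = kg·m·s⁻²·s·m⁻² = kg·m⁻¹·s⁻¹
  (b) Pa·s = N·m⁻²·s = kg·m⁻¹·s⁻¹
  (c) kg·m⁻¹·s⁻¹
  (d) J·m⁻³ = N·m·m⁻³ = kg·m⁻¹·s⁻²
  (e) [kg·m·s⁻¹] / [m²] = kg·m⁻¹·s⁻¹
  (f) [kg·m·s⁻³·K⁻¹] / [m²·s⁻²·K⁻¹] = kg·m⁻¹·s⁻¹
All reduce to kg·m⁻¹·s⁻¹ except (d), which is kg·m⁻¹·s⁻².

(d)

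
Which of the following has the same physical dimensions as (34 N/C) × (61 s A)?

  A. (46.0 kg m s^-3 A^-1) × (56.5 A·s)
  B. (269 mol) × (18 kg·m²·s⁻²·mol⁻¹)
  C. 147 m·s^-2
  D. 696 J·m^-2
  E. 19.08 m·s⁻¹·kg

Reference: [kg·m·s⁻³·A⁻¹] · [s·A] = kg·m·s⁻².
Each option:
  A. [kg·m·s⁻³·A⁻¹] · [s·A] = kg·m·s⁻²  ← same
  B. [mol] · [kg·m²·s⁻²·mol⁻¹] = kg·m²·s⁻²
  C. m·s⁻²
  D. J·m⁻² = N·m·m⁻² = kg·s⁻²
  E. kg·m·s⁻¹
Only A. matches kg·m·s⁻².

A.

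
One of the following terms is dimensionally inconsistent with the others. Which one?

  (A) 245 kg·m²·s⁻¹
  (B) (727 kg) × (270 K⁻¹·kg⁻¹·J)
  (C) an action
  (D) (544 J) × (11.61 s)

Expand each in SI base units:
  (A) kg·m²·s⁻¹
  (B) [kg] · [m²·s⁻²·K⁻¹] = kg·m²·s⁻²·K⁻¹
  (C) [action] = kg·m²·s⁻¹
  (D) [kg·m²·s⁻²] · [s] = kg·m²·s⁻¹
All reduce to kg·m²·s⁻¹ except (B), which is kg·m²·s⁻²·K⁻¹.

(B)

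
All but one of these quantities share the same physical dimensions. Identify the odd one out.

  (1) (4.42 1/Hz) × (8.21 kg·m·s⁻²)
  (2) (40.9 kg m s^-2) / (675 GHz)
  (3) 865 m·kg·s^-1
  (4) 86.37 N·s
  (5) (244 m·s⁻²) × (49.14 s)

(5)

Expand each in SI base units:
  (1) [s] · [kg·m·s⁻²] = kg·m·s⁻¹
  (2) [kg·m·s⁻²] / [s⁻¹] = kg·m·s⁻¹
  (3) kg·m·s⁻¹
  (4) N·s = kg·m·s⁻²·s = kg·m·s⁻¹
  (5) [m·s⁻²] · [s] = m·s⁻¹
All reduce to kg·m·s⁻¹ except (5), which is m·s⁻¹.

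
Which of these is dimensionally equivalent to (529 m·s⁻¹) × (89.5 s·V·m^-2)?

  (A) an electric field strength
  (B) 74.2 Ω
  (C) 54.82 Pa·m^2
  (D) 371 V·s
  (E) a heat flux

(A)

Reference: [m·s⁻¹] · [kg·s⁻²·A⁻¹] = kg·m·s⁻³·A⁻¹.
Each option:
  (A) [electric field strength] = kg·m·s⁻³·A⁻¹  ← same
  (B) Ω = V·A⁻¹ = kg·m²·s⁻³·A⁻²
  (C) Pa·m² = N·m⁻²·m² = kg·m·s⁻²
  (D) V·s = J·C⁻¹·s = kg·m²·s⁻²·A⁻¹
  (E) [heat flux] = kg·s⁻³
Only (A) matches kg·m·s⁻³·A⁻¹.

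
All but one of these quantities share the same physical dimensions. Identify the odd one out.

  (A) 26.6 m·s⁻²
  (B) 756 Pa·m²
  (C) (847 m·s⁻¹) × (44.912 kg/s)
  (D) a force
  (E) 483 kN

Reduce each to base SI dimensions:
  (A) m·s⁻²
  (B) Pa·m² = N·m⁻²·m² = kg·m·s⁻²
  (C) [m·s⁻¹] · [kg·s⁻¹] = kg·m·s⁻²
  (D) [force] = kg·m·s⁻²
  (E) N = kg·m·s⁻²
All reduce to kg·m·s⁻² except (A), which is m·s⁻².

(A)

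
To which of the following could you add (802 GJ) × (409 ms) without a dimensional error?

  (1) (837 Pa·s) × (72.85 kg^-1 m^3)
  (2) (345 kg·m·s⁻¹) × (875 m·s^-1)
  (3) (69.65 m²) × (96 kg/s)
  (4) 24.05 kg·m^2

Reference: [kg·m²·s⁻²] · [s] = kg·m²·s⁻¹.
Each option:
  (1) [kg·m⁻¹·s⁻¹] · [kg⁻¹·m³] = m²·s⁻¹
  (2) [kg·m·s⁻¹] · [m·s⁻¹] = kg·m²·s⁻²
  (3) [m²] · [kg·s⁻¹] = kg·m²·s⁻¹  ← same
  (4) kg·m²
Only (3) matches kg·m²·s⁻¹.

(3)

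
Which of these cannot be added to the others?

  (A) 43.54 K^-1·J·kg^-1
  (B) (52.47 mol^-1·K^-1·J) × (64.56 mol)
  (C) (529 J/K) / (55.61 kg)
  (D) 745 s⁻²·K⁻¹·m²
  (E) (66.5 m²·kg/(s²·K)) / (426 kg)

In SI base units:
  (A) J·kg⁻¹·K⁻¹ = N·m·kg⁻¹·K⁻¹ = m²·s⁻²·K⁻¹
  (B) [kg·m²·s⁻²·K⁻¹·mol⁻¹] · [mol] = kg·m²·s⁻²·K⁻¹
  (C) [kg·m²·s⁻²·K⁻¹] / [kg] = m²·s⁻²·K⁻¹
  (D) m²·s⁻²·K⁻¹
  (E) [kg·m²·s⁻²·K⁻¹] / [kg] = m²·s⁻²·K⁻¹
All reduce to m²·s⁻²·K⁻¹ except (B), which is kg·m²·s⁻²·K⁻¹.

(B)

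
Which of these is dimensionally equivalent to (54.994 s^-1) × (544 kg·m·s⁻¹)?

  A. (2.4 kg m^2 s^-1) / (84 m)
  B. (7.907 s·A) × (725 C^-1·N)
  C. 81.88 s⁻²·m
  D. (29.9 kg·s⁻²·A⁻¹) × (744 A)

Reference: [s⁻¹] · [kg·m·s⁻¹] = kg·m·s⁻².
Each option:
  A. [kg·m²·s⁻¹] / [m] = kg·m·s⁻¹
  B. [s·A] · [kg·m·s⁻³·A⁻¹] = kg·m·s⁻²  ← same
  C. m·s⁻²
  D. [kg·s⁻²·A⁻¹] · [A] = kg·s⁻²
Only B. matches kg·m·s⁻².

B.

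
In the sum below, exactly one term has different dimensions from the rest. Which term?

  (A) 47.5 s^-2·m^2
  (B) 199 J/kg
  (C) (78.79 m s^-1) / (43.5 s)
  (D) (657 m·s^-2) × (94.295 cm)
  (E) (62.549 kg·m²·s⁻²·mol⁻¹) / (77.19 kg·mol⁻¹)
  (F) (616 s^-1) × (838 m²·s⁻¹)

(C)

Expand each in SI base units:
  (A) m²·s⁻²
  (B) J·kg⁻¹ = N·m·kg⁻¹ = m²·s⁻²
  (C) [m·s⁻¹] / [s] = m·s⁻²
  (D) [m·s⁻²] · [m] = m²·s⁻²
  (E) [kg·m²·s⁻²·mol⁻¹] / [kg·mol⁻¹] = m²·s⁻²
  (F) [s⁻¹] · [m²·s⁻¹] = m²·s⁻²
All reduce to m²·s⁻² except (C), which is m·s⁻².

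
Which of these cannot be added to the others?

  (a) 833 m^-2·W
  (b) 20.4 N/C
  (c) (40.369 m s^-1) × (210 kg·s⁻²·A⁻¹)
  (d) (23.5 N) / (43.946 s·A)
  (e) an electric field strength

(a)

Reduce each to base SI dimensions:
  (a) W·m⁻² = J·s⁻¹·m⁻² = kg·s⁻³
  (b) N·C⁻¹ = kg·m·s⁻²·(s·A)⁻¹ = kg·m·s⁻³·A⁻¹
  (c) [m·s⁻¹] · [kg·s⁻²·A⁻¹] = kg·m·s⁻³·A⁻¹
  (d) [kg·m·s⁻²] / [s·A] = kg·m·s⁻³·A⁻¹
  (e) [electric field strength] = kg·m·s⁻³·A⁻¹
All reduce to kg·m·s⁻³·A⁻¹ except (a), which is kg·s⁻³.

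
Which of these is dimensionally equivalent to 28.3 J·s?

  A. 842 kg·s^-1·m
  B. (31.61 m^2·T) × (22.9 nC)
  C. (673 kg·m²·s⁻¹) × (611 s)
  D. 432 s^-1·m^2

B.

Reference: J·s = N·m·s = kg·m²·s⁻¹.
Each option:
  A. kg·m·s⁻¹
  B. [kg·m²·s⁻²·A⁻¹] · [s·A] = kg·m²·s⁻¹  ← same
  C. [kg·m²·s⁻¹] · [s] = kg·m²
  D. m²·s⁻¹
Only B. matches kg·m²·s⁻¹.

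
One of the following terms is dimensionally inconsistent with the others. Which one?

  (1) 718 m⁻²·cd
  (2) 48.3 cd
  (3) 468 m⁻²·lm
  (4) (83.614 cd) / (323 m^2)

(2)

Dimensions:
  (1) cd·m⁻² = m⁻²·cd
  (2) cd
  (3) lm·m⁻² = cd·m⁻² = m⁻²·cd
  (4) [cd] / [m²] = m⁻²·cd
All reduce to m⁻²·cd except (2), which is cd.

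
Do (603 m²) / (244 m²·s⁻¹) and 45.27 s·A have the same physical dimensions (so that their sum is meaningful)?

Work out the base dimensions of each:
  (603 m²) / (244 m²·s⁻¹):  [m²] / [m²·s⁻¹] = s
  45.27 s·A:  A·s = s·A
s ≠ s·A, so they cannot be added.

No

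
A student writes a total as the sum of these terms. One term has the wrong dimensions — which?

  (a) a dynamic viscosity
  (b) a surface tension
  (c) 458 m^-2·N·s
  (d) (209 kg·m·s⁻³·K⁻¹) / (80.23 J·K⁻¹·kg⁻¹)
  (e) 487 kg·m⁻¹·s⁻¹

Work out the base dimensions of each:
  (a) [dynamic viscosity] = kg·m⁻¹·s⁻¹
  (b) [surface tension] = kg·s⁻²
  (c) N·s·m⁻² = kg·m·s⁻²·s·m⁻² = kg·m⁻¹·s⁻¹
  (d) [kg·m·s⁻³·K⁻¹] / [m²·s⁻²·K⁻¹] = kg·m⁻¹·s⁻¹
  (e) kg·m⁻¹·s⁻¹
All reduce to kg·m⁻¹·s⁻¹ except (b), which is kg·s⁻².

(b)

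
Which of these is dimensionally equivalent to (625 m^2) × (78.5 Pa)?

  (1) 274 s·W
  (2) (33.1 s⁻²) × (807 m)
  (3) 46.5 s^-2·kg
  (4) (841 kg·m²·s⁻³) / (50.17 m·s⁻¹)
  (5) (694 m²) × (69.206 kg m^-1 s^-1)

(4)

Reference: [m²] · [kg·m⁻¹·s⁻²] = kg·m·s⁻².
Each option:
  (1) W·s = J·s⁻¹·s = kg·m²·s⁻²
  (2) [s⁻²] · [m] = m·s⁻²
  (3) kg·s⁻²
  (4) [kg·m²·s⁻³] / [m·s⁻¹] = kg·m·s⁻²  ← same
  (5) [m²] · [kg·m⁻¹·s⁻¹] = kg·m·s⁻¹
Only (4) matches kg·m·s⁻².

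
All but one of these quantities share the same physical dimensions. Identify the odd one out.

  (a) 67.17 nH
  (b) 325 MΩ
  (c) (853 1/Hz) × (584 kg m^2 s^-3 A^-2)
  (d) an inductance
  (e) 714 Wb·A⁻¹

In SI base units:
  (a) H = V·s·A⁻¹ = kg·m²·s⁻²·A⁻²
  (b) Ω = V·A⁻¹ = kg·m²·s⁻³·A⁻²
  (c) [s] · [kg·m²·s⁻³·A⁻²] = kg·m²·s⁻²·A⁻²
  (d) [inductance] = kg·m²·s⁻²·A⁻²
  (e) Wb·A⁻¹ = V·s·A⁻¹ = kg·m²·s⁻²·A⁻²
All reduce to kg·m²·s⁻²·A⁻² except (b), which is kg·m²·s⁻³·A⁻².

(b)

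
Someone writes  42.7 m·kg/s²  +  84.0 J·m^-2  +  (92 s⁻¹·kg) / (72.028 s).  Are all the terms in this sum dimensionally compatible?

No

Reduce each to base SI dimensions:
  42.7 m·kg/s²:  kg·m·s⁻²
  84.0 J·m^-2:  J·m⁻² = N·m·m⁻² = kg·s⁻²
  (92 s⁻¹·kg) / (72.028 s):  [kg·s⁻¹] / [s] = kg·s⁻²
The terms do not share a single dimension (kg·m·s⁻² vs kg·s⁻²).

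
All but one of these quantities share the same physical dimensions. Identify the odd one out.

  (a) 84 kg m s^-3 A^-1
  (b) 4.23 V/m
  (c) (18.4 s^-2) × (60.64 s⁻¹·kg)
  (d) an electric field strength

(c)

Expand each in SI base units:
  (a) kg·m·s⁻³·A⁻¹
  (b) V·m⁻¹ = J·C⁻¹·m⁻¹ = kg·m·s⁻³·A⁻¹
  (c) [s⁻²] · [kg·s⁻¹] = kg·s⁻³
  (d) [electric field strength] = kg·m·s⁻³·A⁻¹
All reduce to kg·m·s⁻³·A⁻¹ except (c), which is kg·s⁻³.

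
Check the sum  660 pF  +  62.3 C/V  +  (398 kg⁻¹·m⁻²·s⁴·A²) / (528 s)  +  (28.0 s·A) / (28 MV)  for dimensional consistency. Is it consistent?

Expand each in SI base units:
  660 pF:  F = C·V⁻¹ = kg⁻¹·m⁻²·s⁴·A²
  62.3 C/V:  C·V⁻¹ = s·A·(J·C⁻¹)⁻¹ = kg⁻¹·m⁻²·s⁴·A²
  (398 kg⁻¹·m⁻²·s⁴·A²) / (528 s):  [kg⁻¹·m⁻²·s⁴·A²] / [s] = kg⁻¹·m⁻²·s³·A²
  (28.0 s·A) / (28 MV):  [s·A] / [kg·m²·s⁻³·A⁻¹] = kg⁻¹·m⁻²·s⁴·A²
The terms do not share a single dimension (kg⁻¹·m⁻²·s³·A² vs kg⁻¹·m⁻²·s⁴·A²).

No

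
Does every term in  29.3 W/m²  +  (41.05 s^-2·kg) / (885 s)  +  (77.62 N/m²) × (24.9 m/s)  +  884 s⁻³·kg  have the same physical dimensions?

Dimensions:
  29.3 W/m²:  W·m⁻² = J·s⁻¹·m⁻² = kg·s⁻³
  (41.05 s^-2·kg) / (885 s):  [kg·s⁻²] / [s] = kg·s⁻³
  (77.62 N/m²) × (24.9 m/s):  [kg·m⁻¹·s⁻²] · [m·s⁻¹] = kg·s⁻³
  884 s⁻³·kg:  kg·s⁻³
Every term reduces to kg·s⁻³.

Yes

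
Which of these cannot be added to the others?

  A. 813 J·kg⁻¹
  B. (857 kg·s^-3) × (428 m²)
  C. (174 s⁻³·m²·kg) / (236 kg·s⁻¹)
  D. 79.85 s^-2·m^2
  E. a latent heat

B.

In SI base units:
  A. J·kg⁻¹ = N·m·kg⁻¹ = m²·s⁻²
  B. [kg·s⁻³] · [m²] = kg·m²·s⁻³
  C. [kg·m²·s⁻³] / [kg·s⁻¹] = m²·s⁻²
  D. m²·s⁻²
  E. [latent heat] = m²·s⁻²
All reduce to m²·s⁻² except B., which is kg·m²·s⁻³.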